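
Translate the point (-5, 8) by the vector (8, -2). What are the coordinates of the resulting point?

Translation by (8, -2) (homogeneous matrix [[1, 0, 8], [0, 1, -2], [0, 0, 1]]):
x' = -5 + 8 = 3
y' = 8 + -2 = 6
Result: (3, 6)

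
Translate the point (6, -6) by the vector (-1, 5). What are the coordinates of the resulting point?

Translation by (-1, 5) (homogeneous matrix [[1, 0, -1], [0, 1, 5], [0, 0, 1]]):
x' = 6 + -1 = 5
y' = -6 + 5 = -1
Result: (5, -1)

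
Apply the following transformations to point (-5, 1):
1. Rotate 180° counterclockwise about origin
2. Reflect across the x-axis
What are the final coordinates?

Step 1: Rotate 180° → (5, -1)
Step 2: Reflect across x-axis → (5, 1)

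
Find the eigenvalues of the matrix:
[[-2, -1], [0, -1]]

Characteristic equation: det(A - λI) = 0
λ² - (trace)λ + (det) = 0
trace = -2 + -1 = -3, det = (-2)(-1) - (-1)(0) = 2
λ² - (-3)λ + (2) = 0
λ = (-3 ± √((-3)² - 4·(2))) / 2 = (-3 ± √1) / 2
Solving: λ = -2, -1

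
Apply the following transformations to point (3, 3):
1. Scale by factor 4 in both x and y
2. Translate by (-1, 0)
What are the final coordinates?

Step 1: Scale (3, 3) by 4 → (12, 12)
Step 2: Translate by (-1, 0) → (11, 12)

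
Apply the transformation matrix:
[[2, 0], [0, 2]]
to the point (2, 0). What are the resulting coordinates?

Matrix multiplication:
[[2, 0], [0, 2]] × [2, 0]ᵀ
= [(2)(2) + (0)(0), (0)(2) + (2)(0)]ᵀ
= [4, 0]ᵀ
Result: (4, 0)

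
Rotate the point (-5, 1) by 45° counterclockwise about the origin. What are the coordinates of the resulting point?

Rotation matrix for 45°: [[cos 45°, -sin 45°], [sin 45°, cos 45°]] ≈ [[0.707107, -0.707107], [0.707107, 0.707107]]
[[0.707107, -0.707107], [0.707107, 0.707107]] × [-5, 1]ᵀ ≈ [-4.2426, -2.8284]ᵀ
Result: (-4.2426, -2.8284)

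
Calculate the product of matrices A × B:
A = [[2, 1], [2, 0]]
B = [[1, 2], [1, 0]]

Matrix multiplication:
C[0][0] = 2×1 + 1×1 = 3
C[0][1] = 2×2 + 1×0 = 4
C[1][0] = 2×1 + 0×1 = 2
C[1][1] = 2×2 + 0×0 = 4
Result: [[3, 4], [2, 4]]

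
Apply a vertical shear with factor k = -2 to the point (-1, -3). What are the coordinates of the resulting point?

Shear matrix for vertical shear with factor k = -2:
[[1, 0], [-2, 1]]
Result: (-1, -3) → (-1, -1)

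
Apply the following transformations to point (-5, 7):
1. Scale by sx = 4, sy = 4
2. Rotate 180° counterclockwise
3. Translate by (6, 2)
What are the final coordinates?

Step 1: Scale → (-20, 28)
Step 2: Rotate 180° → (20, -28)
Step 3: Translate → (26, -26)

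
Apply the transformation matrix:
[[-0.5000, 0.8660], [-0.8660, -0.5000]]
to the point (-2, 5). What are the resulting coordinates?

Matrix multiplication:
[[-0.5000, 0.8660], [-0.8660, -0.5000]] × [-2, 5]ᵀ
= [(-0.5000)(-2) + (0.8660)(5), (-0.8660)(-2) + (-0.5000)(5)]ᵀ
= [5.3300, -0.7680]ᵀ
Result: (5.3300, -0.7680)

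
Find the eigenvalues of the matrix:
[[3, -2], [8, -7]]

Characteristic equation: det(A - λI) = 0
λ² - (trace)λ + (det) = 0
trace = 3 + -7 = -4, det = (3)(-7) - (-2)(8) = -5
λ² - (-4)λ + (-5) = 0
λ = (-4 ± √((-4)² - 4·(-5))) / 2 = (-4 ± √36) / 2
Solving: λ = -5, 1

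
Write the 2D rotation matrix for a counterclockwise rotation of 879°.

Rotation matrix formula: [[cos θ, -sin θ], [sin θ, cos θ]]
For θ = 879°:
cos(879°) = -0.9336
sin(879°) = 0.3584
Result: [[-0.9336, -0.3584], [0.3584, -0.9336]]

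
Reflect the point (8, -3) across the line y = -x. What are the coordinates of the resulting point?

Reflection across line y = -x: (8, -3) → (3, -8)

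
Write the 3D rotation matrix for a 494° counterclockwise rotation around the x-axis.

Rotation matrix for counterclockwise 494° around x-axis:
cos(494°) = -0.6947, sin(494°) = 0.7193
Result: [[1, 0, 0], [0, -0.6947, -0.7193], [0, 0.7193, -0.6947]]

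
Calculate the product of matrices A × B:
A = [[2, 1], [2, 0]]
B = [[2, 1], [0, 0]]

Matrix multiplication:
C[0][0] = 2×2 + 1×0 = 4
C[0][1] = 2×1 + 1×0 = 2
C[1][0] = 2×2 + 0×0 = 4
C[1][1] = 2×1 + 0×0 = 2
Result: [[4, 2], [4, 2]]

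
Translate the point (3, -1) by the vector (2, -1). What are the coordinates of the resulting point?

Translation by (2, -1) (homogeneous matrix [[1, 0, 2], [0, 1, -1], [0, 0, 1]]):
x' = 3 + 2 = 5
y' = -1 + -1 = -2
Result: (5, -2)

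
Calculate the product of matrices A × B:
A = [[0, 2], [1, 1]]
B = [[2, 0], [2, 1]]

Matrix multiplication:
C[0][0] = 0×2 + 2×2 = 4
C[0][1] = 0×0 + 2×1 = 2
C[1][0] = 1×2 + 1×2 = 4
C[1][1] = 1×0 + 1×1 = 1
Result: [[4, 2], [4, 1]]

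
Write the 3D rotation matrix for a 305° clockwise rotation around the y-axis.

Rotation matrix for clockwise 305° around y-axis:
A clockwise rotation by 305° is a counterclockwise rotation by -305°.
cos(-305°) = 0.5736, sin(-305°) = 0.8192
Result: [[0.5736, 0, 0.8192], [0, 1, 0], [-0.8192, 0, 0.5736]]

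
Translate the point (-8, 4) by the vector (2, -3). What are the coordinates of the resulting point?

Translation by (2, -3) (homogeneous matrix [[1, 0, 2], [0, 1, -3], [0, 0, 1]]):
x' = -8 + 2 = -6
y' = 4 + -3 = 1
Result: (-6, 1)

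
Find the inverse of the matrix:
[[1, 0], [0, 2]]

For [[a,b],[c,d]], inverse = (1/det)·[[d,-b],[-c,a]]
det = (1)(2) - (0)(0) = 2 - 0 = 2
Inverse = (1/2)·[[2, 0], [0, 1]]
= [[1, 0], [0, 1/2]]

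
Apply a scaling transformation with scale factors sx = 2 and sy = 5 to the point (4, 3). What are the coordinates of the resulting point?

Scaling matrix:
[[2, 0], [0, 5]]
Result: (4 × 2, 3 × 5) = (8, 15)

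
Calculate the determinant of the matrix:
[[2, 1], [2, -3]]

For a 2×2 matrix [[a, b], [c, d]], det = ad - bc
det = (2)(-3) - (1)(2) = -6 - 2 = -8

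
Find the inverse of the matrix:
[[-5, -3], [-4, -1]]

For [[a,b],[c,d]], inverse = (1/det)·[[d,-b],[-c,a]]
det = (-5)(-1) - (-3)(-4) = 5 - 12 = -7
Inverse = (1/-7)·[[-1, 3], [4, -5]]
= [[1/7, -3/7], [-4/7, 5/7]]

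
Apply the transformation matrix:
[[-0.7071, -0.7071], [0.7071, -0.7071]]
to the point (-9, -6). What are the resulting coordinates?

Matrix multiplication:
[[-0.7071, -0.7071], [0.7071, -0.7071]] × [-9, -6]ᵀ
= [(-0.7071)(-9) + (-0.7071)(-6), (0.7071)(-9) + (-0.7071)(-6)]ᵀ
= [10.6065, -2.1213]ᵀ
Result: (10.6065, -2.1213)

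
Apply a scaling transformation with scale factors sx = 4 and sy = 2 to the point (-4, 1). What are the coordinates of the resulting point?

Scaling matrix:
[[4, 0], [0, 2]]
Result: (-4 × 4, 1 × 2) = (-16, 2)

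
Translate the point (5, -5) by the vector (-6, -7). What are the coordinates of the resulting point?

Translation by (-6, -7) (homogeneous matrix [[1, 0, -6], [0, 1, -7], [0, 0, 1]]):
x' = 5 + -6 = -1
y' = -5 + -7 = -12
Result: (-1, -12)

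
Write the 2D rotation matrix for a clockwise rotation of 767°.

Rotation matrix formula: [[cos θ, -sin θ], [sin θ, cos θ]]
A clockwise rotation by 767° is equivalent to a counterclockwise rotation by -767°.
For θ = -767°:
cos(-767°) = 0.6820
sin(-767°) = -0.7314
Result: [[0.6820, 0.7314], [-0.7314, 0.6820]]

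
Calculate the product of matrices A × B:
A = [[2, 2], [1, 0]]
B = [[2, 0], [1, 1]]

Matrix multiplication:
C[0][0] = 2×2 + 2×1 = 6
C[0][1] = 2×0 + 2×1 = 2
C[1][0] = 1×2 + 0×1 = 2
C[1][1] = 1×0 + 0×1 = 0
Result: [[6, 2], [2, 0]]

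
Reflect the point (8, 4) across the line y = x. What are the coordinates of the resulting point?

Reflection across line y = x: (8, 4) → (4, 8)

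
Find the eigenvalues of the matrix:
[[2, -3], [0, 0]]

Characteristic equation: det(A - λI) = 0
λ² - (trace)λ + (det) = 0
trace = 2 + 0 = 2, det = (2)(0) - (-3)(0) = 0
λ² - (2)λ + (0) = 0
λ = (2 ± √((2)² - 4·(0))) / 2 = (2 ± √4) / 2
Solving: λ = 0, 2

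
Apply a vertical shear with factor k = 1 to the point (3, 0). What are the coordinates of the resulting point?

Shear matrix for vertical shear with factor k = 1:
[[1, 0], [1, 1]]
Result: (3, 0) → (3, 3)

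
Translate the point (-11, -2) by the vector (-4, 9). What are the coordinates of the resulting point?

Translation by (-4, 9) (homogeneous matrix [[1, 0, -4], [0, 1, 9], [0, 0, 1]]):
x' = -11 + -4 = -15
y' = -2 + 9 = 7
Result: (-15, 7)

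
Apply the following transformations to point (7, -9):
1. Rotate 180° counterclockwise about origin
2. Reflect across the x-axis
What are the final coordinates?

Step 1: Rotate 180° → (-7, 9)
Step 2: Reflect across x-axis → (-7, -9)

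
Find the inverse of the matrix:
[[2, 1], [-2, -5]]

For [[a,b],[c,d]], inverse = (1/det)·[[d,-b],[-c,a]]
det = (2)(-5) - (1)(-2) = -10 - -2 = -8
Inverse = (1/-8)·[[-5, -1], [2, 2]]
= [[5/8, 1/8], [-1/4, -1/4]]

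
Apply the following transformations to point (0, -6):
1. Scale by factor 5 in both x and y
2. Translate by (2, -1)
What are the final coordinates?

Step 1: Scale (0, -6) by 5 → (0, -30)
Step 2: Translate by (2, -1) → (2, -31)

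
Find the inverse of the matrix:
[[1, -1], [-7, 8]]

For [[a,b],[c,d]], inverse = (1/det)·[[d,-b],[-c,a]]
det = (1)(8) - (-1)(-7) = 8 - 7 = 1
Inverse = [[8, 1], [7, 1]]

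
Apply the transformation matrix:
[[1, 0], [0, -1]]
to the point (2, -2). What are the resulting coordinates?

Matrix multiplication:
[[1, 0], [0, -1]] × [2, -2]ᵀ
= [(1)(2) + (0)(-2), (0)(2) + (-1)(-2)]ᵀ
= [2, 2]ᵀ
Result: (2, 2)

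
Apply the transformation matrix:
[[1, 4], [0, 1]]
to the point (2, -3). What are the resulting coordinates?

Matrix multiplication:
[[1, 4], [0, 1]] × [2, -3]ᵀ
= [(1)(2) + (4)(-3), (0)(2) + (1)(-3)]ᵀ
= [-10, -3]ᵀ
Result: (-10, -3)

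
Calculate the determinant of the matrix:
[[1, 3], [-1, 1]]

For a 2×2 matrix [[a, b], [c, d]], det = ad - bc
det = (1)(1) - (3)(-1) = 1 - -3 = 4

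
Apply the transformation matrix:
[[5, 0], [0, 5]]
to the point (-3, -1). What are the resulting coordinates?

Matrix multiplication:
[[5, 0], [0, 5]] × [-3, -1]ᵀ
= [(5)(-3) + (0)(-1), (0)(-3) + (5)(-1)]ᵀ
= [-15, -5]ᵀ
Result: (-15, -5)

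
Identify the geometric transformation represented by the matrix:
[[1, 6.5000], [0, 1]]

This matrix represents: horizontal shear with factor 6.5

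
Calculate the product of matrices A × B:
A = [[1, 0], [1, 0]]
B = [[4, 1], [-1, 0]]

Matrix multiplication:
C[0][0] = 1×4 + 0×-1 = 4
C[0][1] = 1×1 + 0×0 = 1
C[1][0] = 1×4 + 0×-1 = 4
C[1][1] = 1×1 + 0×0 = 1
Result: [[4, 1], [4, 1]]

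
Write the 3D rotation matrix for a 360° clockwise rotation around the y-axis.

Rotation matrix for clockwise 360° around y-axis:
A clockwise rotation by 360° is a counterclockwise rotation by -360°.
cos(-360°) = 1, sin(-360°) = 0
Result: [[1, 0, 0], [0, 1, 0], [0, 0, 1]]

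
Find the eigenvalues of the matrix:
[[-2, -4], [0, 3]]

Characteristic equation: det(A - λI) = 0
λ² - (trace)λ + (det) = 0
trace = -2 + 3 = 1, det = (-2)(3) - (-4)(0) = -6
λ² - (1)λ + (-6) = 0
λ = (1 ± √((1)² - 4·(-6))) / 2 = (1 ± √25) / 2
Solving: λ = -2, 3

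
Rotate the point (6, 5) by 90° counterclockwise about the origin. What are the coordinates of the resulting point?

Rotation matrix for 90°: [[cos 90°, -sin 90°], [sin 90°, cos 90°]] = [[0, -1], [1, 0]]
[[0, -1], [1, 0]] × [6, 5]ᵀ = [-5, 6]ᵀ
Result: (-5, 6)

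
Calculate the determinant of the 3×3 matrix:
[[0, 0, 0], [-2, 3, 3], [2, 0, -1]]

Expansion along first row:
det = 0·det([[3,3],[0,-1]]) - 0·det([[-2,3],[2,-1]]) + 0·det([[-2,3],[2,0]])
    = 0·(3·-1 - 3·0) - 0·(-2·-1 - 3·2) + 0·(-2·0 - 3·2)
    = 0·-3 - 0·-4 + 0·-6
    = 0 + 0 + 0 = 0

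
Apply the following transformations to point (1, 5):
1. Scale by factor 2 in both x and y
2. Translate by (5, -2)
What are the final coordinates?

Step 1: Scale (1, 5) by 2 → (2, 10)
Step 2: Translate by (5, -2) → (7, 8)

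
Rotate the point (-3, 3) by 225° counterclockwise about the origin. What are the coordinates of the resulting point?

Rotation matrix for 225°: [[cos 225°, -sin 225°], [sin 225°, cos 225°]] ≈ [[-0.707107, 0.707107], [-0.707107, -0.707107]]
[[-0.707107, 0.707107], [-0.707107, -0.707107]] × [-3, 3]ᵀ ≈ [4.2426, 0]ᵀ
Result: (4.2426, 0)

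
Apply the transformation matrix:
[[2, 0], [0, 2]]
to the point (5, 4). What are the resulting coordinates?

Matrix multiplication:
[[2, 0], [0, 2]] × [5, 4]ᵀ
= [(2)(5) + (0)(4), (0)(5) + (2)(4)]ᵀ
= [10, 8]ᵀ
Result: (10, 8)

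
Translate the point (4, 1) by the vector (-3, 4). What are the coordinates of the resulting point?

Translation by (-3, 4) (homogeneous matrix [[1, 0, -3], [0, 1, 4], [0, 0, 1]]):
x' = 4 + -3 = 1
y' = 1 + 4 = 5
Result: (1, 5)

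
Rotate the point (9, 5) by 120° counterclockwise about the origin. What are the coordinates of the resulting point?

Rotation matrix for 120°: [[cos 120°, -sin 120°], [sin 120°, cos 120°]] ≈ [[-0.500000, -0.866025], [0.866025, -0.500000]]
[[-0.500000, -0.866025], [0.866025, -0.500000]] × [9, 5]ᵀ ≈ [-8.8301, 5.2942]ᵀ
Result: (-8.8301, 5.2942)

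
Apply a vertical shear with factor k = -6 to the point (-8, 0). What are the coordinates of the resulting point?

Shear matrix for vertical shear with factor k = -6:
[[1, 0], [-6, 1]]
Result: (-8, 0) → (-8, 48)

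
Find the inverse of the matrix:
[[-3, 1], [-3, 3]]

For [[a,b],[c,d]], inverse = (1/det)·[[d,-b],[-c,a]]
det = (-3)(3) - (1)(-3) = -9 - -3 = -6
Inverse = (1/-6)·[[3, -1], [3, -3]]
= [[-1/2, 1/6], [-1/2, 1/2]]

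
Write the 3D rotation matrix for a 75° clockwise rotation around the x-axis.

Rotation matrix for clockwise 75° around x-axis:
A clockwise rotation by 75° is a counterclockwise rotation by -75°.
cos(-75°) = 0.2588, sin(-75°) = -0.9659
Result: [[1, 0, 0], [0, 0.2588, 0.9659], [0, -0.9659, 0.2588]]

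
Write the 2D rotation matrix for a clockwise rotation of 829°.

Rotation matrix formula: [[cos θ, -sin θ], [sin θ, cos θ]]
A clockwise rotation by 829° is equivalent to a counterclockwise rotation by -829°.
For θ = -829°:
cos(-829°) = -0.3256
sin(-829°) = -0.9455
Result: [[-0.3256, 0.9455], [-0.9455, -0.3256]]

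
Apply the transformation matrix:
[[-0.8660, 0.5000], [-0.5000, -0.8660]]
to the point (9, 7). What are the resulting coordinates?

Matrix multiplication:
[[-0.8660, 0.5000], [-0.5000, -0.8660]] × [9, 7]ᵀ
= [(-0.8660)(9) + (0.5000)(7), (-0.5000)(9) + (-0.8660)(7)]ᵀ
= [-4.2940, -10.5620]ᵀ
Result: (-4.2940, -10.5620)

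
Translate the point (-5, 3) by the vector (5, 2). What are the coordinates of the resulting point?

Translation by (5, 2) (homogeneous matrix [[1, 0, 5], [0, 1, 2], [0, 0, 1]]):
x' = -5 + 5 = 0
y' = 3 + 2 = 5
Result: (0, 5)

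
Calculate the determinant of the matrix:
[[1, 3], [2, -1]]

For a 2×2 matrix [[a, b], [c, d]], det = ad - bc
det = (1)(-1) - (3)(2) = -1 - 6 = -7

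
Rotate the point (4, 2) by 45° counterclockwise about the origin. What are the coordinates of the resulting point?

Rotation matrix for 45°: [[cos 45°, -sin 45°], [sin 45°, cos 45°]] ≈ [[0.707107, -0.707107], [0.707107, 0.707107]]
[[0.707107, -0.707107], [0.707107, 0.707107]] × [4, 2]ᵀ ≈ [1.4142, 4.2426]ᵀ
Result: (1.4142, 4.2426)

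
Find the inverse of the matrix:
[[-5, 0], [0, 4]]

For [[a,b],[c,d]], inverse = (1/det)·[[d,-b],[-c,a]]
det = (-5)(4) - (0)(0) = -20 - 0 = -20
Inverse = (1/-20)·[[4, 0], [0, -5]]
= [[-1/5, 0], [0, 1/4]]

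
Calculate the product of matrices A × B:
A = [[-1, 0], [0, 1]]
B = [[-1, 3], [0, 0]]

Matrix multiplication:
C[0][0] = -1×-1 + 0×0 = 1
C[0][1] = -1×3 + 0×0 = -3
C[1][0] = 0×-1 + 1×0 = 0
C[1][1] = 0×3 + 1×0 = 0
Result: [[1, -3], [0, 0]]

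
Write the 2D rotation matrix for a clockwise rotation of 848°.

Rotation matrix formula: [[cos θ, -sin θ], [sin θ, cos θ]]
A clockwise rotation by 848° is equivalent to a counterclockwise rotation by -848°.
For θ = -848°:
cos(-848°) = -0.6157
sin(-848°) = -0.7880
Result: [[-0.6157, 0.7880], [-0.7880, -0.6157]]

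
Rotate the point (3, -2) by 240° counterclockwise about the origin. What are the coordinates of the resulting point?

Rotation matrix for 240°: [[cos 240°, -sin 240°], [sin 240°, cos 240°]] ≈ [[-0.500000, 0.866025], [-0.866025, -0.500000]]
[[-0.500000, 0.866025], [-0.866025, -0.500000]] × [3, -2]ᵀ ≈ [-3.2321, -1.5981]ᵀ
Result: (-3.2321, -1.5981)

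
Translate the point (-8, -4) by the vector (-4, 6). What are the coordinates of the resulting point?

Translation by (-4, 6) (homogeneous matrix [[1, 0, -4], [0, 1, 6], [0, 0, 1]]):
x' = -8 + -4 = -12
y' = -4 + 6 = 2
Result: (-12, 2)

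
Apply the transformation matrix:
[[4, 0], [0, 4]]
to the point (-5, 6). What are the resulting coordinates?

Matrix multiplication:
[[4, 0], [0, 4]] × [-5, 6]ᵀ
= [(4)(-5) + (0)(6), (0)(-5) + (4)(6)]ᵀ
= [-20, 24]ᵀ
Result: (-20, 24)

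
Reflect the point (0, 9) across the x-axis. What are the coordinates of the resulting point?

Reflection across x-axis: (0, 9) → (0, -9)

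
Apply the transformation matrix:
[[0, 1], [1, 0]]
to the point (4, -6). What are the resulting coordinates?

Matrix multiplication:
[[0, 1], [1, 0]] × [4, -6]ᵀ
= [(0)(4) + (1)(-6), (1)(4) + (0)(-6)]ᵀ
= [-6, 4]ᵀ
Result: (-6, 4)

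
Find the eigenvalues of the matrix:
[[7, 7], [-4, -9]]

Characteristic equation: det(A - λI) = 0
λ² - (trace)λ + (det) = 0
trace = 7 + -9 = -2, det = (7)(-9) - (7)(-4) = -35
λ² - (-2)λ + (-35) = 0
λ = (-2 ± √((-2)² - 4·(-35))) / 2 = (-2 ± √144) / 2
Solving: λ = -7, 5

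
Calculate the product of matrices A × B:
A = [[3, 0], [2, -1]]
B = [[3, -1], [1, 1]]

Matrix multiplication:
C[0][0] = 3×3 + 0×1 = 9
C[0][1] = 3×-1 + 0×1 = -3
C[1][0] = 2×3 + -1×1 = 5
C[1][1] = 2×-1 + -1×1 = -3
Result: [[9, -3], [5, -3]]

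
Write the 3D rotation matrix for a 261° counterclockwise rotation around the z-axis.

Rotation matrix for counterclockwise 261° around z-axis:
cos(261°) = -0.1564, sin(261°) = -0.9877
Result: [[-0.1564, 0.9877, 0], [-0.9877, -0.1564, 0], [0, 0, 1]]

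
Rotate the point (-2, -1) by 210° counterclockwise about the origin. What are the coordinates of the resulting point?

Rotation matrix for 210°: [[cos 210°, -sin 210°], [sin 210°, cos 210°]] ≈ [[-0.866025, 0.500000], [-0.500000, -0.866025]]
[[-0.866025, 0.500000], [-0.500000, -0.866025]] × [-2, -1]ᵀ ≈ [1.2321, 1.8660]ᵀ
Result: (1.2321, 1.8660)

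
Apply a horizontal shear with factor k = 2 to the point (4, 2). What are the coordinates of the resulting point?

Shear matrix for horizontal shear with factor k = 2:
[[1, 2], [0, 1]]
Result: (4, 2) → (8, 2)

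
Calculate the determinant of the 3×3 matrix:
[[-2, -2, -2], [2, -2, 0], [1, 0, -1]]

Expansion along first row:
det = -2·det([[-2,0],[0,-1]]) - -2·det([[2,0],[1,-1]]) + -2·det([[2,-2],[1,0]])
    = -2·(-2·-1 - 0·0) - -2·(2·-1 - 0·1) + -2·(2·0 - -2·1)
    = -2·2 - -2·-2 + -2·2
    = -4 + -4 + -4 = -12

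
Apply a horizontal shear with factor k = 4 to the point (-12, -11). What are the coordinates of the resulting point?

Shear matrix for horizontal shear with factor k = 4:
[[1, 4], [0, 1]]
Result: (-12, -11) → (-56, -11)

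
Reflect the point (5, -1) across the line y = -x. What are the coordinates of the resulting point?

Reflection across line y = -x: (5, -1) → (1, -5)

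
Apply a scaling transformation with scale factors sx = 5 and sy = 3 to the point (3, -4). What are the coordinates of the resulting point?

Scaling matrix:
[[5, 0], [0, 3]]
Result: (3 × 5, -4 × 3) = (15, -12)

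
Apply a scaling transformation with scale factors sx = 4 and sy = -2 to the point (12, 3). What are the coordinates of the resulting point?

Scaling matrix:
[[4, 0], [0, -2]]
Result: (12 × 4, 3 × -2) = (48, -6)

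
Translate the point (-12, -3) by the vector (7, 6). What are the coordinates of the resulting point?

Translation by (7, 6) (homogeneous matrix [[1, 0, 7], [0, 1, 6], [0, 0, 1]]):
x' = -12 + 7 = -5
y' = -3 + 6 = 3
Result: (-5, 3)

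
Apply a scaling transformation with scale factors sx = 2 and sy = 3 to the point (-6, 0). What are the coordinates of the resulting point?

Scaling matrix:
[[2, 0], [0, 3]]
Result: (-6 × 2, 0 × 3) = (-12, 0)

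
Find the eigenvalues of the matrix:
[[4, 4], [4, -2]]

Characteristic equation: det(A - λI) = 0
λ² - (trace)λ + (det) = 0
trace = 4 + -2 = 2, det = (4)(-2) - (4)(4) = -24
λ² - (2)λ + (-24) = 0
λ = (2 ± √((2)² - 4·(-24))) / 2 = (2 ± √100) / 2
Solving: λ = -4, 6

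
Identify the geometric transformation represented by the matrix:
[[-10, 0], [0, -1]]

This matrix represents: non-uniform scaling by sx = -10, sy = -1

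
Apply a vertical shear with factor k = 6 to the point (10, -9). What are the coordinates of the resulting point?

Shear matrix for vertical shear with factor k = 6:
[[1, 0], [6, 1]]
Result: (10, -9) → (10, 51)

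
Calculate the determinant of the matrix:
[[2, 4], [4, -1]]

For a 2×2 matrix [[a, b], [c, d]], det = ad - bc
det = (2)(-1) - (4)(4) = -2 - 16 = -18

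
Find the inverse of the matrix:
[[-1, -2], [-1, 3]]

For [[a,b],[c,d]], inverse = (1/det)·[[d,-b],[-c,a]]
det = (-1)(3) - (-2)(-1) = -3 - 2 = -5
Inverse = (1/-5)·[[3, 2], [1, -1]]
= [[-3/5, -2/5], [-1/5, 1/5]]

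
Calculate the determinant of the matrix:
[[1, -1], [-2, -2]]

For a 2×2 matrix [[a, b], [c, d]], det = ad - bc
det = (1)(-2) - (-1)(-2) = -2 - 2 = -4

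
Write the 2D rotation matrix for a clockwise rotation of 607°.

Rotation matrix formula: [[cos θ, -sin θ], [sin θ, cos θ]]
A clockwise rotation by 607° is equivalent to a counterclockwise rotation by -607°.
For θ = -607°:
cos(-607°) = -0.3907
sin(-607°) = 0.9205
Result: [[-0.3907, -0.9205], [0.9205, -0.3907]]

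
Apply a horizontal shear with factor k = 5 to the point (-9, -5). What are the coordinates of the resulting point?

Shear matrix for horizontal shear with factor k = 5:
[[1, 5], [0, 1]]
Result: (-9, -5) → (-34, -5)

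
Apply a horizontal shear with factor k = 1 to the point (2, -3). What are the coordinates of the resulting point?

Shear matrix for horizontal shear with factor k = 1:
[[1, 1], [0, 1]]
Result: (2, -3) → (-1, -3)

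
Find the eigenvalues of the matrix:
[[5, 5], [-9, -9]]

Characteristic equation: det(A - λI) = 0
λ² - (trace)λ + (det) = 0
trace = 5 + -9 = -4, det = (5)(-9) - (5)(-9) = 0
λ² - (-4)λ + (0) = 0
λ = (-4 ± √((-4)² - 4·(0))) / 2 = (-4 ± √16) / 2
Solving: λ = -4, 0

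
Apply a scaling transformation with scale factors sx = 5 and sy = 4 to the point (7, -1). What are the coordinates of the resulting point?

Scaling matrix:
[[5, 0], [0, 4]]
Result: (7 × 5, -1 × 4) = (35, -4)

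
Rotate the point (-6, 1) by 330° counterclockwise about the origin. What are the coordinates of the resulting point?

Rotation matrix for 330°: [[cos 330°, -sin 330°], [sin 330°, cos 330°]] ≈ [[0.866025, 0.500000], [-0.500000, 0.866025]]
[[0.866025, 0.500000], [-0.500000, 0.866025]] × [-6, 1]ᵀ ≈ [-4.6962, 3.8660]ᵀ
Result: (-4.6962, 3.8660)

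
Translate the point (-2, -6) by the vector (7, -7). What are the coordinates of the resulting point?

Translation by (7, -7) (homogeneous matrix [[1, 0, 7], [0, 1, -7], [0, 0, 1]]):
x' = -2 + 7 = 5
y' = -6 + -7 = -13
Result: (5, -13)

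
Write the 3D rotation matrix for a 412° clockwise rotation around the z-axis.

Rotation matrix for clockwise 412° around z-axis:
A clockwise rotation by 412° is a counterclockwise rotation by -412°.
cos(-412°) = 0.6157, sin(-412°) = -0.7880
Result: [[0.6157, 0.7880, 0], [-0.7880, 0.6157, 0], [0, 0, 1]]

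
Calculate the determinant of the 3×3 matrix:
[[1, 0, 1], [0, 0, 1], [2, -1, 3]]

Expansion along first row:
det = 1·det([[0,1],[-1,3]]) - 0·det([[0,1],[2,3]]) + 1·det([[0,0],[2,-1]])
    = 1·(0·3 - 1·-1) - 0·(0·3 - 1·2) + 1·(0·-1 - 0·2)
    = 1·1 - 0·-2 + 1·0
    = 1 + 0 + 0 = 1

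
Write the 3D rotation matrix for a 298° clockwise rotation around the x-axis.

Rotation matrix for clockwise 298° around x-axis:
A clockwise rotation by 298° is a counterclockwise rotation by -298°.
cos(-298°) = 0.4695, sin(-298°) = 0.8829
Result: [[1, 0, 0], [0, 0.4695, -0.8829], [0, 0.8829, 0.4695]]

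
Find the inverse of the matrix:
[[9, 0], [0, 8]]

For [[a,b],[c,d]], inverse = (1/det)·[[d,-b],[-c,a]]
det = (9)(8) - (0)(0) = 72 - 0 = 72
Inverse = (1/72)·[[8, 0], [0, 9]]
= [[1/9, 0], [0, 1/8]]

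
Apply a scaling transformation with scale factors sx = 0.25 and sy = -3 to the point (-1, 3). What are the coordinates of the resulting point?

Scaling matrix:
[[0.25, 0], [0, -3]]
Result: (-1 × 0.25, 3 × -3) = (-0.25, -9)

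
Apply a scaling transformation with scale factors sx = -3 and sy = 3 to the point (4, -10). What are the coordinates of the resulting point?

Scaling matrix:
[[-3, 0], [0, 3]]
Result: (4 × -3, -10 × 3) = (-12, -30)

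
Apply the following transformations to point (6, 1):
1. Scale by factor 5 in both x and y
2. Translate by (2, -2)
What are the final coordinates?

Step 1: Scale (6, 1) by 5 → (30, 5)
Step 2: Translate by (2, -2) → (32, 3)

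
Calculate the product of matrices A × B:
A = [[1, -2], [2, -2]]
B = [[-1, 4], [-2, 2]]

Matrix multiplication:
C[0][0] = 1×-1 + -2×-2 = 3
C[0][1] = 1×4 + -2×2 = 0
C[1][0] = 2×-1 + -2×-2 = 2
C[1][1] = 2×4 + -2×2 = 4
Result: [[3, 0], [2, 4]]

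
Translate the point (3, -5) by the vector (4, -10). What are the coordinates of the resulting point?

Translation by (4, -10) (homogeneous matrix [[1, 0, 4], [0, 1, -10], [0, 0, 1]]):
x' = 3 + 4 = 7
y' = -5 + -10 = -15
Result: (7, -15)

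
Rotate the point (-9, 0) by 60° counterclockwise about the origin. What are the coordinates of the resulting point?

Rotation matrix for 60°: [[cos 60°, -sin 60°], [sin 60°, cos 60°]] ≈ [[0.500000, -0.866025], [0.866025, 0.500000]]
[[0.500000, -0.866025], [0.866025, 0.500000]] × [-9, 0]ᵀ ≈ [-4.5000, -7.7942]ᵀ
Result: (-4.5000, -7.7942)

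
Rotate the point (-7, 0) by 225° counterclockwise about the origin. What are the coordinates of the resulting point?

Rotation matrix for 225°: [[cos 225°, -sin 225°], [sin 225°, cos 225°]] ≈ [[-0.707107, 0.707107], [-0.707107, -0.707107]]
[[-0.707107, 0.707107], [-0.707107, -0.707107]] × [-7, 0]ᵀ ≈ [4.9497, 4.9497]ᵀ
Result: (4.9497, 4.9497)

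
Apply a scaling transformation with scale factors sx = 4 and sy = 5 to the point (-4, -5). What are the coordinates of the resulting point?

Scaling matrix:
[[4, 0], [0, 5]]
Result: (-4 × 4, -5 × 5) = (-16, -25)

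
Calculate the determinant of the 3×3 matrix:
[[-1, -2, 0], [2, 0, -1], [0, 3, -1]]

Expansion along first row:
det = -1·det([[0,-1],[3,-1]]) - -2·det([[2,-1],[0,-1]]) + 0·det([[2,0],[0,3]])
    = -1·(0·-1 - -1·3) - -2·(2·-1 - -1·0) + 0·(2·3 - 0·0)
    = -1·3 - -2·-2 + 0·6
    = -3 + -4 + 0 = -7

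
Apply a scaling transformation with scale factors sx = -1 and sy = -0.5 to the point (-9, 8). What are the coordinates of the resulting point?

Scaling matrix:
[[-1, 0], [0, -0.50]]
Result: (-9 × -1, 8 × -0.5) = (9, -4)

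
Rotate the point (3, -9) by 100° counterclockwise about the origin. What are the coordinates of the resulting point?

Rotation matrix for 100°: [[cos 100°, -sin 100°], [sin 100°, cos 100°]] ≈ [[-0.173648, -0.984808], [0.984808, -0.173648]]
[[-0.173648, -0.984808], [0.984808, -0.173648]] × [3, -9]ᵀ ≈ [8.3423, 4.5173]ᵀ
Result: (8.3423, 4.5173)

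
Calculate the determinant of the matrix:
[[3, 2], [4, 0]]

For a 2×2 matrix [[a, b], [c, d]], det = ad - bc
det = (3)(0) - (2)(4) = 0 - 8 = -8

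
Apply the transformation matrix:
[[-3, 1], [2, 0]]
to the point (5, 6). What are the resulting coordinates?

Matrix multiplication:
[[-3, 1], [2, 0]] × [5, 6]ᵀ
= [(-3)(5) + (1)(6), (2)(5) + (0)(6)]ᵀ
= [-9, 10]ᵀ
Result: (-9, 10)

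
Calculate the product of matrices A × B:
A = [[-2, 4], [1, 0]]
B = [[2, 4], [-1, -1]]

Matrix multiplication:
C[0][0] = -2×2 + 4×-1 = -8
C[0][1] = -2×4 + 4×-1 = -12
C[1][0] = 1×2 + 0×-1 = 2
C[1][1] = 1×4 + 0×-1 = 4
Result: [[-8, -12], [2, 4]]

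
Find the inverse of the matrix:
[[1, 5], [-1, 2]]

For [[a,b],[c,d]], inverse = (1/det)·[[d,-b],[-c,a]]
det = (1)(2) - (5)(-1) = 2 - -5 = 7
Inverse = (1/7)·[[2, -5], [1, 1]]
= [[2/7, -5/7], [1/7, 1/7]]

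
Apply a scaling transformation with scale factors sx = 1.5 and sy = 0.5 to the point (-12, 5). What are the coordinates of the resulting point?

Scaling matrix:
[[1.50, 0], [0, 0.50]]
Result: (-12 × 1.5, 5 × 0.5) = (-18, 2.5)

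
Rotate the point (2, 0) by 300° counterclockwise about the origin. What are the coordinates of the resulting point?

Rotation matrix for 300°: [[cos 300°, -sin 300°], [sin 300°, cos 300°]] ≈ [[0.500000, 0.866025], [-0.866025, 0.500000]]
[[0.500000, 0.866025], [-0.866025, 0.500000]] × [2, 0]ᵀ ≈ [1, -1.7321]ᵀ
Result: (1, -1.7321)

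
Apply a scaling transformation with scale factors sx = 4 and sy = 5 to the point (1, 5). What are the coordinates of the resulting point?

Scaling matrix:
[[4, 0], [0, 5]]
Result: (1 × 4, 5 × 5) = (4, 25)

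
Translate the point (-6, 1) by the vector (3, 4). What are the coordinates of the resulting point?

Translation by (3, 4) (homogeneous matrix [[1, 0, 3], [0, 1, 4], [0, 0, 1]]):
x' = -6 + 3 = -3
y' = 1 + 4 = 5
Result: (-3, 5)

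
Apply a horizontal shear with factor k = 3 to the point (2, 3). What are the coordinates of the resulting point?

Shear matrix for horizontal shear with factor k = 3:
[[1, 3], [0, 1]]
Result: (2, 3) → (11, 3)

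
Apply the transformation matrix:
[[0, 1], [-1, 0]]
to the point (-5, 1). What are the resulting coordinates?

Matrix multiplication:
[[0, 1], [-1, 0]] × [-5, 1]ᵀ
= [(0)(-5) + (1)(1), (-1)(-5) + (0)(1)]ᵀ
= [1, 5]ᵀ
Result: (1, 5)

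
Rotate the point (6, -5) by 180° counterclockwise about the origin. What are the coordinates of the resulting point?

Rotation matrix for 180°: [[cos 180°, -sin 180°], [sin 180°, cos 180°]] = [[-1, 0], [0, -1]]
[[-1, 0], [0, -1]] × [6, -5]ᵀ = [-6, 5]ᵀ
Result: (-6, 5)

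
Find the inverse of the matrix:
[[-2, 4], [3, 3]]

For [[a,b],[c,d]], inverse = (1/det)·[[d,-b],[-c,a]]
det = (-2)(3) - (4)(3) = -6 - 12 = -18
Inverse = (1/-18)·[[3, -4], [-3, -2]]
= [[-1/6, 2/9], [1/6, 1/9]]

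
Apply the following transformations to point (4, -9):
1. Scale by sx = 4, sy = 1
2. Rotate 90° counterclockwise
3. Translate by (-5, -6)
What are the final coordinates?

Step 1: Scale → (16, -9)
Step 2: Rotate 90° → (9, 16)
Step 3: Translate → (4, 10)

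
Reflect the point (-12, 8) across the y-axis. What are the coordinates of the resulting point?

Reflection across y-axis: (-12, 8) → (12, 8)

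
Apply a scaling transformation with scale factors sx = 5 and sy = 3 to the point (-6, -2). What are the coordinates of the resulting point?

Scaling matrix:
[[5, 0], [0, 3]]
Result: (-6 × 5, -2 × 3) = (-30, -6)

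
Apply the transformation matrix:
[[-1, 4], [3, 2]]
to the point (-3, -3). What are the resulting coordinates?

Matrix multiplication:
[[-1, 4], [3, 2]] × [-3, -3]ᵀ
= [(-1)(-3) + (4)(-3), (3)(-3) + (2)(-3)]ᵀ
= [-9, -15]ᵀ
Result: (-9, -15)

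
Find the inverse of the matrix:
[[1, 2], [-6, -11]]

For [[a,b],[c,d]], inverse = (1/det)·[[d,-b],[-c,a]]
det = (1)(-11) - (2)(-6) = -11 - -12 = 1
Inverse = [[-11, -2], [6, 1]]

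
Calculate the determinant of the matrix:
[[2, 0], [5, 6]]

For a 2×2 matrix [[a, b], [c, d]], det = ad - bc
det = (2)(6) - (0)(5) = 12 - 0 = 12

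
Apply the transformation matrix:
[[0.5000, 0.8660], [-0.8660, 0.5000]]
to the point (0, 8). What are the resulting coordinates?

Matrix multiplication:
[[0.5000, 0.8660], [-0.8660, 0.5000]] × [0, 8]ᵀ
= [(0.5000)(0) + (0.8660)(8), (-0.8660)(0) + (0.5000)(8)]ᵀ
= [6.9280, 4]ᵀ
Result: (6.9280, 4)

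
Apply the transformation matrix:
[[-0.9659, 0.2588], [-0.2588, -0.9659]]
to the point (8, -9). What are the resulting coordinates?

Matrix multiplication:
[[-0.9659, 0.2588], [-0.2588, -0.9659]] × [8, -9]ᵀ
= [(-0.9659)(8) + (0.2588)(-9), (-0.2588)(8) + (-0.9659)(-9)]ᵀ
= [-10.0564, 6.6227]ᵀ
Result: (-10.0564, 6.6227)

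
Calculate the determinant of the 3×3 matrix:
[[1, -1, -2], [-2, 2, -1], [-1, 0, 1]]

Expansion along first row:
det = 1·det([[2,-1],[0,1]]) - -1·det([[-2,-1],[-1,1]]) + -2·det([[-2,2],[-1,0]])
    = 1·(2·1 - -1·0) - -1·(-2·1 - -1·-1) + -2·(-2·0 - 2·-1)
    = 1·2 - -1·-3 + -2·2
    = 2 + -3 + -4 = -5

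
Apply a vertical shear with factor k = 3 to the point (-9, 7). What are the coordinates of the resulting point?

Shear matrix for vertical shear with factor k = 3:
[[1, 0], [3, 1]]
Result: (-9, 7) → (-9, -20)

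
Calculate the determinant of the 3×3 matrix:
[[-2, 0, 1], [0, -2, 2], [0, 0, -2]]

Expansion along first row:
det = -2·det([[-2,2],[0,-2]]) - 0·det([[0,2],[0,-2]]) + 1·det([[0,-2],[0,0]])
    = -2·(-2·-2 - 2·0) - 0·(0·-2 - 2·0) + 1·(0·0 - -2·0)
    = -2·4 - 0·0 + 1·0
    = -8 + 0 + 0 = -8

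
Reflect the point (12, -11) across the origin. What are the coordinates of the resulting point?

Reflection across origin: (12, -11) → (-12, 11)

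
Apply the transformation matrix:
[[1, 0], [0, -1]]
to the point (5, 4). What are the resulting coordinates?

Matrix multiplication:
[[1, 0], [0, -1]] × [5, 4]ᵀ
= [(1)(5) + (0)(4), (0)(5) + (-1)(4)]ᵀ
= [5, -4]ᵀ
Result: (5, -4)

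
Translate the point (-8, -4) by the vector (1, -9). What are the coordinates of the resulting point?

Translation by (1, -9) (homogeneous matrix [[1, 0, 1], [0, 1, -9], [0, 0, 1]]):
x' = -8 + 1 = -7
y' = -4 + -9 = -13
Result: (-7, -13)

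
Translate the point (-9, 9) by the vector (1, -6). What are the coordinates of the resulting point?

Translation by (1, -6) (homogeneous matrix [[1, 0, 1], [0, 1, -6], [0, 0, 1]]):
x' = -9 + 1 = -8
y' = 9 + -6 = 3
Result: (-8, 3)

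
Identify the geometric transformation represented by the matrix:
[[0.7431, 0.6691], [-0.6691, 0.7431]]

This matrix represents: rotation by 318° counterclockwise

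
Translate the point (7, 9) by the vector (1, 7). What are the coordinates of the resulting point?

Translation by (1, 7) (homogeneous matrix [[1, 0, 1], [0, 1, 7], [0, 0, 1]]):
x' = 7 + 1 = 8
y' = 9 + 7 = 16
Result: (8, 16)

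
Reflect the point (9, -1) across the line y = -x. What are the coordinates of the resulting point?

Reflection across line y = -x: (9, -1) → (1, -9)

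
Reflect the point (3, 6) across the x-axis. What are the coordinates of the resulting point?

Reflection across x-axis: (3, 6) → (3, -6)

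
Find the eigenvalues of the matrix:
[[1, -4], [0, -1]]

Characteristic equation: det(A - λI) = 0
λ² - (trace)λ + (det) = 0
trace = 1 + -1 = 0, det = (1)(-1) - (-4)(0) = -1
λ² - (0)λ + (-1) = 0
λ = (0 ± √((0)² - 4·(-1))) / 2 = (0 ± √4) / 2
Solving: λ = -1, 1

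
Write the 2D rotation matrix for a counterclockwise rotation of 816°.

Rotation matrix formula: [[cos θ, -sin θ], [sin θ, cos θ]]
For θ = 816°:
cos(816°) = -0.1045
sin(816°) = 0.9945
Result: [[-0.1045, -0.9945], [0.9945, -0.1045]]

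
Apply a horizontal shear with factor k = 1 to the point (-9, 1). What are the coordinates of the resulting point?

Shear matrix for horizontal shear with factor k = 1:
[[1, 1], [0, 1]]
Result: (-9, 1) → (-8, 1)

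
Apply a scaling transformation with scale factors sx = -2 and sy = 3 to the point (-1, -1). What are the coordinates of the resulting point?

Scaling matrix:
[[-2, 0], [0, 3]]
Result: (-1 × -2, -1 × 3) = (2, -3)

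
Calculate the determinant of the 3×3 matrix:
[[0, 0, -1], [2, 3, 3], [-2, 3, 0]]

Expansion along first row:
det = 0·det([[3,3],[3,0]]) - 0·det([[2,3],[-2,0]]) + -1·det([[2,3],[-2,3]])
    = 0·(3·0 - 3·3) - 0·(2·0 - 3·-2) + -1·(2·3 - 3·-2)
    = 0·-9 - 0·6 + -1·12
    = 0 + 0 + -12 = -12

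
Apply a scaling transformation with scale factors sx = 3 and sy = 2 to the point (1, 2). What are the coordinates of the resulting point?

Scaling matrix:
[[3, 0], [0, 2]]
Result: (1 × 3, 2 × 2) = (3, 4)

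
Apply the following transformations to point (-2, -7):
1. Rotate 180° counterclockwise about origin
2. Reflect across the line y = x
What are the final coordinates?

Step 1: Rotate 180° → (2, 7)
Step 2: Reflect across line y = x → (7, 2)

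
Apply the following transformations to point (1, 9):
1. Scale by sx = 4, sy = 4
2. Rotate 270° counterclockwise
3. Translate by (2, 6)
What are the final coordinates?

Step 1: Scale → (4, 36)
Step 2: Rotate 270° → (36, -4)
Step 3: Translate → (38, 2)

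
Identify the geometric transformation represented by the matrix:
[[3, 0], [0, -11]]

This matrix represents: non-uniform scaling by sx = 3, sy = -11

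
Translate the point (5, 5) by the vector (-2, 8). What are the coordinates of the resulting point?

Translation by (-2, 8) (homogeneous matrix [[1, 0, -2], [0, 1, 8], [0, 0, 1]]):
x' = 5 + -2 = 3
y' = 5 + 8 = 13
Result: (3, 13)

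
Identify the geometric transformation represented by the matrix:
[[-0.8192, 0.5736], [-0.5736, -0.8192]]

This matrix represents: rotation by 215° counterclockwise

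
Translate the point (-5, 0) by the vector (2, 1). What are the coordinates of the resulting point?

Translation by (2, 1) (homogeneous matrix [[1, 0, 2], [0, 1, 1], [0, 0, 1]]):
x' = -5 + 2 = -3
y' = 0 + 1 = 1
Result: (-3, 1)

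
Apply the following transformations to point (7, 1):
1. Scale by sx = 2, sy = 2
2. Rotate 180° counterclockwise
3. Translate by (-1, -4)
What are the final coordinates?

Step 1: Scale → (14, 2)
Step 2: Rotate 180° → (-14, -2)
Step 3: Translate → (-15, -6)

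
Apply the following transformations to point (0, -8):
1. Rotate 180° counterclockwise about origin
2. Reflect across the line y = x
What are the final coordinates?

Step 1: Rotate 180° → (0, 8)
Step 2: Reflect across line y = x → (8, 0)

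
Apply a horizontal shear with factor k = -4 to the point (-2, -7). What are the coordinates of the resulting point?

Shear matrix for horizontal shear with factor k = -4:
[[1, -4], [0, 1]]
Result: (-2, -7) → (26, -7)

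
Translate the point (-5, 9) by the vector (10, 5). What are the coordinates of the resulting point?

Translation by (10, 5) (homogeneous matrix [[1, 0, 10], [0, 1, 5], [0, 0, 1]]):
x' = -5 + 10 = 5
y' = 9 + 5 = 14
Result: (5, 14)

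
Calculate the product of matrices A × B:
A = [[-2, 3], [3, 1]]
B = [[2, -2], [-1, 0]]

Matrix multiplication:
C[0][0] = -2×2 + 3×-1 = -7
C[0][1] = -2×-2 + 3×0 = 4
C[1][0] = 3×2 + 1×-1 = 5
C[1][1] = 3×-2 + 1×0 = -6
Result: [[-7, 4], [5, -6]]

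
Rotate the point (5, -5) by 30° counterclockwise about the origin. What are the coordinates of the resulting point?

Rotation matrix for 30°: [[cos 30°, -sin 30°], [sin 30°, cos 30°]] ≈ [[0.866025, -0.500000], [0.500000, 0.866025]]
[[0.866025, -0.500000], [0.500000, 0.866025]] × [5, -5]ᵀ ≈ [6.8301, -1.8301]ᵀ
Result: (6.8301, -1.8301)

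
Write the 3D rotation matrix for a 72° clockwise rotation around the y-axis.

Rotation matrix for clockwise 72° around y-axis:
A clockwise rotation by 72° is a counterclockwise rotation by -72°.
cos(-72°) = 0.3090, sin(-72°) = -0.9511
Result: [[0.3090, 0, -0.9511], [0, 1, 0], [0.9511, 0, 0.3090]]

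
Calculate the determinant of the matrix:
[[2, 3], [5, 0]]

For a 2×2 matrix [[a, b], [c, d]], det = ad - bc
det = (2)(0) - (3)(5) = 0 - 15 = -15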